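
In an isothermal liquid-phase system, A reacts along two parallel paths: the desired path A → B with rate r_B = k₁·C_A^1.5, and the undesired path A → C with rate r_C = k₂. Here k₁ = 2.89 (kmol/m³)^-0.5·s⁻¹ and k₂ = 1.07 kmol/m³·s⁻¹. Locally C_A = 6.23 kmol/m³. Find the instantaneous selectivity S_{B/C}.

42.0

S_{B/C} = r_B/r_C = (k₁·C_A^1.5)/(k₂) = (k₁/k₂)·C_A^1.5.
= (2.89×6.230^1.5) / (1.07) = 44.94/1.070 = 42.0.
Since the desired path is higher order in A, keeping C_A high (PFR or concentrated feed) favours B.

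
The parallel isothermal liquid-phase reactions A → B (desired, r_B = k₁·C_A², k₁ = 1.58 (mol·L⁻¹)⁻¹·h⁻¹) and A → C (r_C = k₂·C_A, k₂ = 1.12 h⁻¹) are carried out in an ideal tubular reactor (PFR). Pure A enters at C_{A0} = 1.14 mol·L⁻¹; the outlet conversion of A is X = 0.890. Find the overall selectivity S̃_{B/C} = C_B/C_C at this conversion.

C_A = C_{A0}(1−X) = 0.1254 mol·L⁻¹.
Along a PFR/batch, dC_C/dC_A = −r_C/(r_B+r_C) = −k₂/(k₂+k₁·C_A).
Integrating from C_{A0} to C_A: C_C = (1.12/1.58)·ln[(1.12+1.58·1.14)/(1.12+1.58·0.125)] = 0.7089·ln(2.921/1.318) = 0.5641 mol·L⁻¹.
Then C_B = (C_{A0}−C_A) − C_C = 1.015 − 0.5641 = 0.4505 mol·L⁻¹.
S̃_{B/C} = C_B/C_C = 0.4505/0.5641 = 0.799.

0.799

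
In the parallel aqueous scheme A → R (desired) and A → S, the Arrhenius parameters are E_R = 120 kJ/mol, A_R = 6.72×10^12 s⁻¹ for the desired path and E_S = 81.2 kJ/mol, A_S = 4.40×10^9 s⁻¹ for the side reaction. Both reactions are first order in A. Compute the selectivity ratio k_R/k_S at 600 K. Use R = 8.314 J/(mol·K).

Since both paths have the same order in A, the concentration cancels and S_{R/S} = k_R/k_S = (A_R/A_S)·exp[(E_S−E_R)/(RT)].
(E_S−E_R)/(RT) = (81.2−120)×10³/(8.314×600) = -38800/4988 = -7.778.
k_R/k_S = (6.72×10^12/4.40×10^9)·exp(-7.778) = 1527 × 4.188×10^-4 = 0.640.
Since E_R > E_S, raising the temperature improves selectivity toward R.

0.640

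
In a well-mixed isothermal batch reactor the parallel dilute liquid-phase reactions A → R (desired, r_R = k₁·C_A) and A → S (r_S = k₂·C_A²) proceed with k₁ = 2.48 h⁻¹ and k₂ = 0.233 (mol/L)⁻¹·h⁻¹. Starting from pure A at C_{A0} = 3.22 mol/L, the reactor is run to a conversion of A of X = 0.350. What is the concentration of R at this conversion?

0.902 mol/L

C_A = C_{A0}(1−X) = 2.093 mol/L.
Along a PFR/batch, dC_R/dC_A = −r_R/(r_R+r_S) = −k₁/(k₁+k₂·C_A).
Integrating from C_{A0} to C_A: C_R = (2.48/0.233)·ln[(2.48+0.233·3.22)/(2.48+0.233·2.09)] = 10.64·ln(3.230/2.968) = 0.9024 mol/L.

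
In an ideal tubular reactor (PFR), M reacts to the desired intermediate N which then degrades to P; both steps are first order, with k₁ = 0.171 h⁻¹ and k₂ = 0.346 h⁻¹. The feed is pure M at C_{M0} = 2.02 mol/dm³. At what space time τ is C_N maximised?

Setting dC_N/dτ = 0 gives τ_opt = ln(k₂/k₁)/(k₂−k₁).
= ln(0.346/0.171)/(0.346−0.171) = ln(2.023)/0.1750 = 0.7048/0.1750 = 4.03 h.

4.03 h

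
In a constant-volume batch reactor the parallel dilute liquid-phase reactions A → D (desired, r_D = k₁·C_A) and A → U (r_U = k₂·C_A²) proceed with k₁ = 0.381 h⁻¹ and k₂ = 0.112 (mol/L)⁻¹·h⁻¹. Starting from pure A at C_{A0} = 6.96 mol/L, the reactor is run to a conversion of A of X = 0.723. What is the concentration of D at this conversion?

C_A = C_{A0}(1−X) = 1.928 mol/L.
Along a PFR/batch, dC_D/dC_A = −r_D/(r_D+r_U) = −k₁/(k₁+k₂·C_A).
Integrating from C_{A0} to C_A: C_D = (0.381/0.112)·ln[(0.381+0.112·6.96)/(0.381+0.112·1.93)] = 3.402·ln(1.161/0.5969) = 2.262 mol/L.

2.26 mol/L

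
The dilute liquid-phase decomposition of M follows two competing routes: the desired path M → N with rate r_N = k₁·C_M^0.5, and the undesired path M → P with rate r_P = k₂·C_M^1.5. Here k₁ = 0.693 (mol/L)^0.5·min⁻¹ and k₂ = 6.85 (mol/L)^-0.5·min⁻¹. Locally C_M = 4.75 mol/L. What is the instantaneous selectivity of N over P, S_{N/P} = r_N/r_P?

0.0213

S_{N/P} = r_N/r_P = (k₁·C_M^0.5)/(k₂·C_M^1.5) = (k₁/k₂)·C_M⁻¹.
= (0.693×4.750^0.5) / (6.85×4.750^1.5) = 1.510/70.91 = 0.0213.
The undesired path is higher order in M, so low C_M (CSTR or dilute feed) favours N.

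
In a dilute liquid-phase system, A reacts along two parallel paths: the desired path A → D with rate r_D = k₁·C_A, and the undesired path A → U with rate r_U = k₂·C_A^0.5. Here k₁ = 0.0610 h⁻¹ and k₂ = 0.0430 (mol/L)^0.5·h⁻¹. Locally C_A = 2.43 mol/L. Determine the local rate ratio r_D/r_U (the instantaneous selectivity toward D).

S_{D/U} = r_D/r_U = (k₁·C_A)/(k₂·C_A^0.5) = (k₁/k₂)·C_A^0.5.
= (0.0610×2.430) / (0.0430×2.430^0.5) = 0.1482/0.06703 = 2.21.
Since the desired path is higher order in A, keeping C_A high (PFR or concentrated feed) favours D.

2.21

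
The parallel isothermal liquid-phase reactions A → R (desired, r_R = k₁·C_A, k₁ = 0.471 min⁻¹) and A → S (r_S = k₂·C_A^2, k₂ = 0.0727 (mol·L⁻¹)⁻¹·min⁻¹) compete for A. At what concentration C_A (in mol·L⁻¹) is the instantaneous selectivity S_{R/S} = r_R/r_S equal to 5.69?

1.14 mol·L⁻¹

S_{R/S} = (k₁/k₂)·C_A⁻¹ ⇒ C_A = (S·k₂/k₁)^(-1).
= (5.69×0.0727/0.471)^(-1) = (0.8783)^(-1) = 1.14 mol·L⁻¹.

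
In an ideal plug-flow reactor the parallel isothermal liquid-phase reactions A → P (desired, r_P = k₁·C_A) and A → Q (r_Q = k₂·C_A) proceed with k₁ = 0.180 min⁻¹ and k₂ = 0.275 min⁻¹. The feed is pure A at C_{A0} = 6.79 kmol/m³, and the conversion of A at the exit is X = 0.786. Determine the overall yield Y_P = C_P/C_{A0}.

C_A = C_{A0}(1−X) = 1.453 kmol/m³.
Both paths are first order in A, so the instantaneous fraction to P is constant: dC_P/d(−C_A) = k₁/(k₁+k₂) = 0.3956.
C_P = 0.3956·(C_{A0}−C_A) = 0.3956×5.337 = 2.11 kmol/m³.
Y_P = C_P/C_{A0} = 2.111/6.79 = 0.311.

0.311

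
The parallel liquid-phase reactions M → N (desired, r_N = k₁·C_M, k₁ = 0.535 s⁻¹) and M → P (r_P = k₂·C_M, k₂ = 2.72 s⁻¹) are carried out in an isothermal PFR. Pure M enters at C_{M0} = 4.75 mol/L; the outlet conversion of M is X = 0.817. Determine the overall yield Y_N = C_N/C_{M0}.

0.134

C_M = C_{M0}(1−X) = 0.8693 mol/L.
Both paths are first order in M, so the instantaneous fraction to N is constant: dC_N/d(−C_M) = k₁/(k₁+k₂) = 0.1644.
C_N = 0.1644·(C_{M0}−C_M) = 0.1644×3.881 = 0.638 mol/L.
Y_N = C_N/C_{M0} = 0.6378/4.75 = 0.134.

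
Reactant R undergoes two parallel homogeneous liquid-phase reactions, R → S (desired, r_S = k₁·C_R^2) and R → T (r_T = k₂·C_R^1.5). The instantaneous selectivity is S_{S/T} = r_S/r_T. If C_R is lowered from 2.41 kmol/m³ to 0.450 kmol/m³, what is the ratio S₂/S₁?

S_{S/T} = (k₁/k₂)·C_R^0.5, so S₂/S₁ = (C_{R,2}/C_{R,1})^0.5.
= (0.450/2.41)^0.5 = (0.1867)^0.5 = 0.432.

0.432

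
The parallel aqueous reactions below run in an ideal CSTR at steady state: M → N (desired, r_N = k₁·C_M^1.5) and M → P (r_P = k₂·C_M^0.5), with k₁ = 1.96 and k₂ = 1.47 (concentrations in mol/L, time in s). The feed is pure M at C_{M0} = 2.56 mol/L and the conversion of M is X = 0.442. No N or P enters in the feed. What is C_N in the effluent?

Exit C_M = C_{M0}(1−X) = 2.56×0.558 = 1.428 mol/L.
A CSTR operates uniformly at the exit composition, giving r_N = 3.346 and r_P = 1.757 (each k·C_M^n at C_M = 1.428).
Fraction of consumed M going to N: r_N/(r_N+r_P) = 0.6557.
C_N = 0.6557·C_{M0}·X = 0.6557×2.56×0.442 = 0.742 mol/L.

0.742 mol/L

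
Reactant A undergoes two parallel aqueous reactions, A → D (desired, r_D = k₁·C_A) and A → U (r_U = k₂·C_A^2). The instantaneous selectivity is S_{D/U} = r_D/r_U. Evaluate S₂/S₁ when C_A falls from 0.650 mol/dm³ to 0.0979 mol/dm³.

S_{D/U} = (k₁/k₂)·C_A⁻¹, so S₂/S₁ = (C_{A,2}/C_{A,1})⁻¹.
= 0.650/0.0979 = 6.64.
Selectivity toward D rises as C_A falls — low-concentration operation is favoured.

6.64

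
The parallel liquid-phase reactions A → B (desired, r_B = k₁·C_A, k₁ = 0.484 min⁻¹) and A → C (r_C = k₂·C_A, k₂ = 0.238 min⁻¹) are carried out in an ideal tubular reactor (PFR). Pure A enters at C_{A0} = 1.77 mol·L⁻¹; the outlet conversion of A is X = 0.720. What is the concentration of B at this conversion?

0.854 mol·L⁻¹

C_A = C_{A0}(1−X) = 0.4956 mol·L⁻¹.
Both paths are first order in A, so the instantaneous fraction to B is constant: dC_B/d(−C_A) = k₁/(k₁+k₂) = 0.6704.
C_B = 0.6704·(C_{A0}−C_A) = 0.6704×1.274 = 0.854 mol·L⁻¹.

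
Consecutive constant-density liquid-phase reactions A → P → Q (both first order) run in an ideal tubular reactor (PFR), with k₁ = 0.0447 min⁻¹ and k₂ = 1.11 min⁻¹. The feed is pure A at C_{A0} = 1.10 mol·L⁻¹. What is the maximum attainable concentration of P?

At the optimum, C_{P,max}/C_{A0} = (k₁/k₂)^[k₂/(k₂−k₁)].
= (0.0447/1.11)^(1.11/(1.11−0.0447)) = (0.04027)^(1.042) = 0.03519.
C_{P,max} = 0.03519×1.10 = 0.0387 mol·L⁻¹.

0.0387 mol·L⁻¹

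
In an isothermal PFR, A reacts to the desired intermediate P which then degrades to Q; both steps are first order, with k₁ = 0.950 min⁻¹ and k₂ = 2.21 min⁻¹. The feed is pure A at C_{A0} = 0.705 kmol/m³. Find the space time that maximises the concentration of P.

0.670 min

Setting dC_P/dτ = 0 gives τ_opt = ln(k₂/k₁)/(k₂−k₁).
= ln(2.21/0.950)/(2.21−0.950) = ln(2.326)/1.260 = 0.8443/1.260 = 0.670 min.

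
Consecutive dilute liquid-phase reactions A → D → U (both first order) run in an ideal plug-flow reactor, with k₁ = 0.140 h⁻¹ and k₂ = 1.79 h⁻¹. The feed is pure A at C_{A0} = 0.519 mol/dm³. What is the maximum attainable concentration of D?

Evaluating C_D at τ_opt = ln(k₂/k₁)/(k₂−k₁) gives C_{D,max}/C_{A0} = (k₁/k₂)^[k₂/(k₂−k₁)].
= (0.140/1.79)^(1.79/(1.79−0.140)) = (0.07821)^(1.085) = 0.06300.
C_{D,max} = 0.06300×0.519 = 0.0327 mol/dm³.

0.0327 mol/dm³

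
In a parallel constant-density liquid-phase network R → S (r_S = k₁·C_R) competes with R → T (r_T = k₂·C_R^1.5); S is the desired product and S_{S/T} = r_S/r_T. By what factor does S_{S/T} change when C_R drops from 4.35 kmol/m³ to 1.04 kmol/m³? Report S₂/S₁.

S_{S/T} = (k₁/k₂)·C_R^-0.5, so S₂/S₁ = (C_{R,2}/C_{R,1})^-0.5.
= (1.04/4.35)^(-0.5) = (0.2391)^(-0.5) = 2.05.

2.05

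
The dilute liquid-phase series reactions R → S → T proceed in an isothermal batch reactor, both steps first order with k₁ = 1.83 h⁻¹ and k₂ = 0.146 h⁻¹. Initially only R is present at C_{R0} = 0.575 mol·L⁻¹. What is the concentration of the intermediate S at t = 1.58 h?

Solving the coupled first-order balances gives C_S(t) = [k₁/(k₂−k₁)]·C_{R0}·(e^(−k₁t) − e^(−k₂t)).
e^(−k₁t) = e^(−1.83×1.58) = e^(−2.891) = 0.05550; e^(−k₂t) = e^(−0.2307) = 0.7940.
C_S = 1.83×0.575/(0.146−1.83) × (0.05550−0.7940) = (-0.6249)×(-0.7385) = 0.4614 mol·L⁻¹.

0.461 mol·L⁻¹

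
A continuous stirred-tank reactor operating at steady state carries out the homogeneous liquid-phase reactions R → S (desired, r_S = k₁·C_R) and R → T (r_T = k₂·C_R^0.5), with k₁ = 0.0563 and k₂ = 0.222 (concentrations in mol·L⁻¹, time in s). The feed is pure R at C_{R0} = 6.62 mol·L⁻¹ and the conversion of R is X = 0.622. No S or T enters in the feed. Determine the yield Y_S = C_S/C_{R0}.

Exit C_R = C_{R0}(1−X) = 6.62×0.378 = 2.502 mol·L⁻¹.
Rates in a CSTR are evaluated at the outlet concentration: r_S = 0.0563×2.502 = 0.1409, r_T = 0.222×2.502^0.5 = 0.3512.
Fraction of consumed R going to S: r_S/(r_S+r_T) = 0.2863.
C_S = 0.2863·C_{R0}·X = 0.2863×6.62×0.622 = 1.18 mol·L⁻¹; Y_S = C_S/C_{R0} = 0.178.

0.178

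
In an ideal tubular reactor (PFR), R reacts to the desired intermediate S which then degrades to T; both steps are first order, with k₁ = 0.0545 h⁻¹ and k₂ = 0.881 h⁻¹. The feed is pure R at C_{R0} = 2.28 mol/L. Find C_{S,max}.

For a first-order series the maximum intermediate yield is C_{S,max}/C_{R0} = (k₁/k₂)^[k₂/(k₂−k₁)].
= (0.0545/0.881)^(0.881/(0.881−0.0545)) = (0.06186)^(1.066) = 0.05149.
C_{S,max} = 0.05149×2.28 = 0.117 mol/L.

0.117 mol/L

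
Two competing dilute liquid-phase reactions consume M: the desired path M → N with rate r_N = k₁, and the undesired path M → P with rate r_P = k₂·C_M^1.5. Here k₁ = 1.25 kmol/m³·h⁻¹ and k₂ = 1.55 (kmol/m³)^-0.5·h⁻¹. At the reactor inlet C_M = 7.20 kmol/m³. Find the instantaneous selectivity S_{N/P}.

S_{N/P} = r_N/r_P = (k₁)/(k₂·C_M^1.5) = (k₁/k₂)·C_M^-1.5.
= (1.25) / (1.55×7.200^1.5) = 1.250/29.95 = 0.0417.

0.0417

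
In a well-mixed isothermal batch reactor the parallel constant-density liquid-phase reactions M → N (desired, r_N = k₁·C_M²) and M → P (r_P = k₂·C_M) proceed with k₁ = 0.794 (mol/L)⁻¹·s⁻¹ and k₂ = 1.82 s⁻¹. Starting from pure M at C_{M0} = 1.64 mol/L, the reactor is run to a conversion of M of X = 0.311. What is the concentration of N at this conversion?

C_M = C_{M0}(1−X) = 1.130 mol/L.
Along a PFR/batch, dC_P/dC_M = −r_P/(r_N+r_P) = −k₂/(k₂+k₁·C_M).
Integrating from C_{M0} to C_M: C_P = (1.82/0.794)·ln[(1.82+0.794·1.64)/(1.82+0.794·1.13)] = 2.292·ln(3.122/2.717) = 0.3184 mol/L.
Then C_N = (C_{M0}−C_M) − C_P = 0.5100 − 0.3184 = 0.1916 mol/L.

0.192 mol/L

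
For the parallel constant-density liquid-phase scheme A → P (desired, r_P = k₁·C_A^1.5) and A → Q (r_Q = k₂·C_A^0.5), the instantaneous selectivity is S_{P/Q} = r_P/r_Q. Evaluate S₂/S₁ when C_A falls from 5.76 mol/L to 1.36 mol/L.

S_{P/Q} = (k₁/k₂)·C_A, so S₂/S₁ = (C_{A,2}/C_{A,1}).
= 1.36/5.76 = 0.236.
Selectivity toward P falls as C_A falls — high-concentration operation is favoured.

0.236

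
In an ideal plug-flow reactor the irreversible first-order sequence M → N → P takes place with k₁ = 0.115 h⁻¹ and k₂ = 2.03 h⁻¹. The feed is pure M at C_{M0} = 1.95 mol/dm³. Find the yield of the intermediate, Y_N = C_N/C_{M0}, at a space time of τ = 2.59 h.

Solving the coupled first-order balances gives C_N(τ) = [k₁/(k₂−k₁)]·C_{M0}·(e^(−k₁τ) − e^(−k₂τ)).
e^(−k₁τ) = e^(−0.115×2.59) = e^(−0.2979) = 0.7424; e^(−k₂τ) = e^(−5.258) = 0.005207.
C_N = 0.115×1.95/(2.03−0.115) × (0.7424−0.005207) = 0.1171×0.7372 = 0.08633 mol/dm³.
Y_N = C_N/C_{M0} = 0.08633/1.95 = 0.0443.

0.0443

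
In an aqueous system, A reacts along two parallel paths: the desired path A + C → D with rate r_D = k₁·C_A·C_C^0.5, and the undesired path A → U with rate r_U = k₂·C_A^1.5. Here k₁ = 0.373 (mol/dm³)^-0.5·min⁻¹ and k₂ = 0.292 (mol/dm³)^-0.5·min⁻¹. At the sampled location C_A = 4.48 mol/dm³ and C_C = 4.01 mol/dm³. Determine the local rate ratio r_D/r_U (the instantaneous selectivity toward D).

S_{D/U} = r_D/r_U = (k₁·C_A·C_C^0.5)/(k₂·C_A^1.5) = (k₁/k₂)·C_A^-0.5·C_C^0.5.
= (0.373×4.480×4.010^0.5) / (0.292×4.480^1.5) = 3.346/2.769 = 1.21.
The undesired path is higher order in A, so low C_A (CSTR or dilute feed) favours D.

1.21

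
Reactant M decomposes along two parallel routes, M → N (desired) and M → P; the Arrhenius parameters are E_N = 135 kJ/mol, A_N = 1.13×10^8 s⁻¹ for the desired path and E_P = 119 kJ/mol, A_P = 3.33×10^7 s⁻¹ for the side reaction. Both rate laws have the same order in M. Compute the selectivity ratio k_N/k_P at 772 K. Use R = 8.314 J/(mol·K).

Since both paths have the same order in M, the concentration cancels and S_{N/P} = k_N/k_P = (A_N/A_P)·exp[(E_P−E_N)/(RT)].
(E_P−E_N)/(RT) = (119−135)×10³/(8.314×772) = -16000/6418 = -2.493.
k_N/k_P = (1.13×10^8/3.33×10^7)·exp(-2.493) = 3.393 × 0.08268 = 0.281.

0.281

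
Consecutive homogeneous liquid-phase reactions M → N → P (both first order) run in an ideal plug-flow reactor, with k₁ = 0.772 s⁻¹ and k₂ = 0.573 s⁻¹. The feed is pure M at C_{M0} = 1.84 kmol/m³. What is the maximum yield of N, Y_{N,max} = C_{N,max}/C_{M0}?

Evaluating C_N at τ_opt = ln(k₂/k₁)/(k₂−k₁) gives C_{N,max}/C_{M0} = (k₁/k₂)^[k₂/(k₂−k₁)].
= (0.772/0.573)^(0.573/(0.573−0.772)) = (1.347)^(-2.879) = 0.4239.

0.424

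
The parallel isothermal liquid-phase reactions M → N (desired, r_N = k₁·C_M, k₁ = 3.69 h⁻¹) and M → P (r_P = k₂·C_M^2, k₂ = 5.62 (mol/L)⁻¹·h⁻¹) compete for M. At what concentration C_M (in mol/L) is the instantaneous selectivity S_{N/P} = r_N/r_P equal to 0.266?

2.47 mol/L

S_{N/P} = (k₁/k₂)·C_M⁻¹ ⇒ C_M = (S·k₂/k₁)^(-1).
= (0.266×5.62/3.69)^(-1) = (0.4051)^(-1) = 2.47 mol/L.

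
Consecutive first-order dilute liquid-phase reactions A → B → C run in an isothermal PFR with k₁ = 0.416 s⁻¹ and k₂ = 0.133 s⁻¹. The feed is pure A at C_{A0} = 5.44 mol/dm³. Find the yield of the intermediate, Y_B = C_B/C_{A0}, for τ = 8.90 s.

Solving the coupled first-order balances gives C_B(τ) = [k₁/(k₂−k₁)]·C_{A0}·(e^(−k₁τ) − e^(−k₂τ)).
e^(−k₁τ) = e^(−0.416×8.90) = e^(−3.702) = 0.02466; e^(−k₂τ) = e^(−1.184) = 0.3061.
C_B = 0.416×5.44/(0.133−0.416) × (0.02466−0.3061) = (-7.997)×(-0.2815) = 2.251 mol/dm³.
Y_B = C_B/C_{A0} = 2.251/5.44 = 0.414.

0.414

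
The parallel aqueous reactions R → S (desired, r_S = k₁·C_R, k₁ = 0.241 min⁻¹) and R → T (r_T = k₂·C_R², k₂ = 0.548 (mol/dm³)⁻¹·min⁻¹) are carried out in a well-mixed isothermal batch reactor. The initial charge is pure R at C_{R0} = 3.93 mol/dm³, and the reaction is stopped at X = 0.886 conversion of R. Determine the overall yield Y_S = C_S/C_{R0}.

0.178

C_R = C_{R0}(1−X) = 0.4480 mol/dm³.
Along a PFR/batch, dC_S/dC_R = −r_S/(r_S+r_T) = −k₁/(k₁+k₂·C_R).
Integrating from C_{R0} to C_R: C_S = (0.241/0.548)·ln[(0.241+0.548·3.93)/(0.241+0.548·0.448)] = 0.4398·ln(2.395/0.4865) = 0.7009 mol/dm³.
Y_S = C_S/C_{R0} = 0.7009/3.93 = 0.178.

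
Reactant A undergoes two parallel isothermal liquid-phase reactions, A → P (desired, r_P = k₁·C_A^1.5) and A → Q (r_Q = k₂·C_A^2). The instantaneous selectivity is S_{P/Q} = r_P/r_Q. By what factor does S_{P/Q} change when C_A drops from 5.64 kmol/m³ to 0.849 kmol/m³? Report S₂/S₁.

2.58

S_{P/Q} = (k₁/k₂)·C_A^-0.5, so S₂/S₁ = (C_{A,2}/C_{A,1})^-0.5.
= (0.849/5.64)^(-0.5) = (0.1505)^(-0.5) = 2.58.
Selectivity toward P rises as C_A falls — low-concentration operation is favoured.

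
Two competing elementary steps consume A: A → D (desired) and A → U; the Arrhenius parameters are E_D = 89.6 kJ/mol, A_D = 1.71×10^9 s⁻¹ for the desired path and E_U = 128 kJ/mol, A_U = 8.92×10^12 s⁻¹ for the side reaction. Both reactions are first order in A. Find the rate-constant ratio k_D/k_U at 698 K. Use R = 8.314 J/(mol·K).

Since both paths have the same order in A, the concentration cancels and S_{D/U} = k_D/k_U = (A_D/A_U)·exp[(E_U−E_D)/(RT)].
(E_U−E_D)/(RT) = (128−89.6)×10³/(8.314×698) = 38400/5803 = 6.617.
k_D/k_U = (1.71×10^9/8.92×10^12)·exp(6.617) = 1.917×10^-4 × 747.8 = 0.143.
Since E_D < E_U, lowering the temperature improves selectivity toward D.

0.143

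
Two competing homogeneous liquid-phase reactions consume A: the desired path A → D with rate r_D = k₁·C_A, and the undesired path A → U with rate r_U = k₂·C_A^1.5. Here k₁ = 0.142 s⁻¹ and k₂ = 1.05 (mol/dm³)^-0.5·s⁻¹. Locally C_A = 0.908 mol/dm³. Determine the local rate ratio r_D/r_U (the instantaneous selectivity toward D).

S_{D/U} = r_D/r_U = (k₁·C_A)/(k₂·C_A^1.5) = (k₁/k₂)·C_A^-0.5.
= (0.142×0.9080) / (1.05×0.9080^1.5) = 0.1289/0.9085 = 0.142.
The undesired path is higher order in A, so low C_A (CSTR or dilute feed) favours D.

0.142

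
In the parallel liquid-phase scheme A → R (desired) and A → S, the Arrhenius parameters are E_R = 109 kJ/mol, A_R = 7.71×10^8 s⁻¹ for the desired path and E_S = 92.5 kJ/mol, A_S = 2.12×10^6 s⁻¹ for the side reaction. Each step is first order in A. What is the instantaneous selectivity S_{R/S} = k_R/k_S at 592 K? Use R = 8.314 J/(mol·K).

12.7

Since both paths have the same order in A, the concentration cancels and S_{R/S} = k_R/k_S = (A_R/A_S)·exp[(E_S−E_R)/(RT)].
(E_S−E_R)/(RT) = (92.5−109)×10³/(8.314×592) = -16500/4922 = -3.352.
k_R/k_S = (7.71×10^8/2.12×10^6)·exp(-3.352) = 363.7 × 0.03500 = 12.7.
Since E_R > E_S, raising the temperature improves selectivity toward R.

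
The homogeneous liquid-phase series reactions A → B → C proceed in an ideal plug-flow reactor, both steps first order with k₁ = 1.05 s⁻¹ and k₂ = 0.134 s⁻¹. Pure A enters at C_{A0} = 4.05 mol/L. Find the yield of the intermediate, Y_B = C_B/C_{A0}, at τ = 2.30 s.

The intermediate concentration in a first-order A→B→C sequence is C_B = k₁C_{A0}(e^(−k₁τ) − e^(−k₂τ))/(k₂−k₁).
e^(−k₁τ) = e^(−1.05×2.30) = e^(−2.415) = 0.08937; e^(−k₂τ) = e^(−0.3082) = 0.7348.
C_B = 1.05×4.05/(0.134−1.05) × (0.08937−0.7348) = (-4.642)×(-0.6454) = 2.996 mol/L.
Y_B = C_B/C_{A0} = 2.996/4.05 = 0.740.

0.740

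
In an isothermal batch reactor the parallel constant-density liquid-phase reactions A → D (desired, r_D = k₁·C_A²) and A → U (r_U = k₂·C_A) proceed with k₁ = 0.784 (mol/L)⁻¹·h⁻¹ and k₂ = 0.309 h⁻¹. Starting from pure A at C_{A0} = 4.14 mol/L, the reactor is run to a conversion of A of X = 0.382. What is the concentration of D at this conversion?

1.41 mol/L

C_A = C_{A0}(1−X) = 2.559 mol/L.
Along a PFR/batch, dC_U/dC_A = −r_U/(r_D+r_U) = −k₂/(k₂+k₁·C_A).
Integrating from C_{A0} to C_A: C_U = (0.309/0.784)·ln[(0.309+0.784·4.14)/(0.309+0.784·2.56)] = 0.3941·ln(3.555/2.315) = 0.1691 mol/L.
Then C_D = (C_{A0}−C_A) − C_U = 1.581 − 0.1691 = 1.412 mol/L.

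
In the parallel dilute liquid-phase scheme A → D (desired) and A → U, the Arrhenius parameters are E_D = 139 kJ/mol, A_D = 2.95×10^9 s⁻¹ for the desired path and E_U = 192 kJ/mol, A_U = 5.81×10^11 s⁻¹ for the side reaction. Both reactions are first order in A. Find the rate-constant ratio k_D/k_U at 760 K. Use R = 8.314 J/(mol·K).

22.3

With equal orders, S_{D/U} = k_D/k_U = (A_D/A_U)·exp[(E_U−E_D)/(RT)].
(E_U−E_D)/(RT) = (192−139)×10³/(8.314×760) = 53000/6319 = 8.388.
k_D/k_U = (2.95×10^9/5.81×10^11)·exp(8.388) = 0.005077 × 4393 = 22.3.
Since E_D < E_U, lowering the temperature improves selectivity toward D.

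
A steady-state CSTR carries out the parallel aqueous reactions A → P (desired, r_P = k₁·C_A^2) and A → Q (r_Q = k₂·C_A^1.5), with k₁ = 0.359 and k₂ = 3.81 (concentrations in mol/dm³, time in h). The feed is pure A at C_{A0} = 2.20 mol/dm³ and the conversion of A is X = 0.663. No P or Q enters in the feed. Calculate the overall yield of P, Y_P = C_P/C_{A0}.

Exit C_A = C_{A0}(1−X) = 2.20×0.337 = 0.7414 mol/dm³.
A CSTR operates uniformly at the exit composition, giving r_P = 0.1973 and r_Q = 2.432 (each k·C_A^n at C_A = 0.7414).
Fraction of consumed A going to P: r_P/(r_P+r_Q) = 0.07504.
C_P = 0.07504·C_{A0}·X = 0.07504×2.20×0.663 = 0.109 mol/dm³; Y_P = C_P/C_{A0} = 0.0498.

0.0498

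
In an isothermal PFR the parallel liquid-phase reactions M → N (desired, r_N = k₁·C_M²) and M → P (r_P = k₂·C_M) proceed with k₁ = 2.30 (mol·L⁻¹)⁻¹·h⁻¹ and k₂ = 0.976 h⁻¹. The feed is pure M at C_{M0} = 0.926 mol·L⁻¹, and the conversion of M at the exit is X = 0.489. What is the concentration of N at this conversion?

0.279 mol·L⁻¹

C_M = C_{M0}(1−X) = 0.4732 mol·L⁻¹.
Along a PFR/batch, dC_P/dC_M = −r_P/(r_N+r_P) = −k₂/(k₂+k₁·C_M).
Integrating from C_{M0} to C_M: C_P = (0.976/2.30)·ln[(0.976+2.30·0.926)/(0.976+2.30·0.473)] = 0.4243·ln(3.106/2.064) = 0.1733 mol·L⁻¹.
Then C_N = (C_{M0}−C_M) − C_P = 0.4528 − 0.1733 = 0.2795 mol·L⁻¹.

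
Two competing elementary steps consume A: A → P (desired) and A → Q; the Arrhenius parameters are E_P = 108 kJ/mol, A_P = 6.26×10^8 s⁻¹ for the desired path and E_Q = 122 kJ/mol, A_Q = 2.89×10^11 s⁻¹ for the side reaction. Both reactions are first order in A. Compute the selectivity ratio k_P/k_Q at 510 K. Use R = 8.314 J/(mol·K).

Since both paths have the same order in A, the concentration cancels and S_{P/Q} = k_P/k_Q = (A_P/A_Q)·exp[(E_Q−E_P)/(RT)].
(E_Q−E_P)/(RT) = (122−108)×10³/(8.314×510) = 14000/4240 = 3.302.
k_P/k_Q = (6.26×10^8/2.89×10^11)·exp(3.302) = 0.002166 × 27.16 = 0.0588.
Since E_P < E_Q, lowering the temperature improves selectivity toward P.

0.0588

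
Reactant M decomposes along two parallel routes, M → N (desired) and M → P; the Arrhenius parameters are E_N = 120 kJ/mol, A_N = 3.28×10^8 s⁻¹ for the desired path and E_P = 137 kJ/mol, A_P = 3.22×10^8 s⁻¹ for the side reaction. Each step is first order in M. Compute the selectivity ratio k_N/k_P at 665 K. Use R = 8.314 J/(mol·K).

Since both paths have the same order in M, the concentration cancels and S_{N/P} = k_N/k_P = (A_N/A_P)·exp[(E_P−E_N)/(RT)].
(E_P−E_N)/(RT) = (137−120)×10³/(8.314×665) = 17000/5529 = 3.075.
k_N/k_P = (3.28×10^8/3.22×10^8)·exp(3.075) = 1.019 × 21.65 = 22.0.

22.0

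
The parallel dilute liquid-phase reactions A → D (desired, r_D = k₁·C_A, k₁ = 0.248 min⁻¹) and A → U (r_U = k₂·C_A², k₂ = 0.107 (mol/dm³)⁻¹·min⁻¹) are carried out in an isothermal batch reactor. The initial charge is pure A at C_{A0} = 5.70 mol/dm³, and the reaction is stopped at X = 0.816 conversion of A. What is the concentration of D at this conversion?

C_A = C_{A0}(1−X) = 1.049 mol/dm³.
Along a PFR/batch, dC_D/dC_A = −r_D/(r_D+r_U) = −k₁/(k₁+k₂·C_A).
Integrating from C_{A0} to C_A: C_D = (0.248/0.107)·ln[(0.248+0.107·5.70)/(0.248+0.107·1.05)] = 2.318·ln(0.8579/0.3602) = 2.011 mol/dm³.

2.01 mol/dm³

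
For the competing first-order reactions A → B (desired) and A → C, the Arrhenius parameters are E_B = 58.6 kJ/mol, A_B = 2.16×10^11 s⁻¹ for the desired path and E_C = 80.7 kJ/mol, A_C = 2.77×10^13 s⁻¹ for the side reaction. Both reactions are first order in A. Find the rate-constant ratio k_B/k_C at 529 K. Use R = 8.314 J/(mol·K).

1.19

With equal orders, S_{B/C} = k_B/k_C = (A_B/A_C)·exp[(E_C−E_B)/(RT)].
(E_C−E_B)/(RT) = (80.7−58.6)×10³/(8.314×529) = 22100/4398 = 5.025.
k_B/k_C = (2.16×10^11/2.77×10^13)·exp(5.025) = 0.007798 × 152.2 = 1.19.
Since E_B < E_C, lowering the temperature improves selectivity toward B.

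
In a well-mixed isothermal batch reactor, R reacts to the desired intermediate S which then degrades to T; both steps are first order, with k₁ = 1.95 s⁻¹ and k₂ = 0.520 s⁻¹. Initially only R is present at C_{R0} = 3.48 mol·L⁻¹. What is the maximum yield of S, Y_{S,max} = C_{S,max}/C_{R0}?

0.618

For a first-order series the maximum intermediate yield is C_{S,max}/C_{R0} = (k₁/k₂)^[k₂/(k₂−k₁)].
= (1.95/0.520)^(0.520/(0.520−1.95)) = (3.750)^(-0.3636) = 0.6184.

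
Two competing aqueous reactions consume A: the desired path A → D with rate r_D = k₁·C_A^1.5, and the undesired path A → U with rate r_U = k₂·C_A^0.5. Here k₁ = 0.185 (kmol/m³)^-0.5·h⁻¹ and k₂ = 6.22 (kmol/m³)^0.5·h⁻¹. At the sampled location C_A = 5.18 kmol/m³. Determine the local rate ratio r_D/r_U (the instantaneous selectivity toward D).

S_{D/U} = r_D/r_U = (k₁·C_A^1.5)/(k₂·C_A^0.5) = (k₁/k₂)·C_A.
= (0.185×5.180^1.5) / (6.22×5.180^0.5) = 2.181/14.16 = 0.154.

0.154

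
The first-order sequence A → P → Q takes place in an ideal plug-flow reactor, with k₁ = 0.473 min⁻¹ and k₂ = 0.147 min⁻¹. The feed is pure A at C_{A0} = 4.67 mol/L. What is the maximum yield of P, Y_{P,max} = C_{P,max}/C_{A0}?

0.590

For a first-order series the maximum intermediate yield is C_{P,max}/C_{A0} = (k₁/k₂)^[k₂/(k₂−k₁)].
= (0.473/0.147)^(0.147/(0.147−0.473)) = (3.218)^(-0.4509) = 0.5904.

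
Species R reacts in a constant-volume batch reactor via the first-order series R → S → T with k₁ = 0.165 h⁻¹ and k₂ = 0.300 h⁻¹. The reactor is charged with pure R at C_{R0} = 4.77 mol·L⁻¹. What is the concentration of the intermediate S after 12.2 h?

0.629 mol·L⁻¹

Solving the coupled first-order balances gives C_S(t) = [k₁/(k₂−k₁)]·C_{R0}·(e^(−k₁t) − e^(−k₂t)).
e^(−k₁t) = e^(−0.165×12.2) = e^(−2.013) = 0.1336; e^(−k₂t) = e^(−3.660) = 0.02573.
C_S = 0.165×4.77/(0.300−0.165) × (0.1336−0.02573) = 5.830×0.1079 = 0.6288 mol·L⁻¹.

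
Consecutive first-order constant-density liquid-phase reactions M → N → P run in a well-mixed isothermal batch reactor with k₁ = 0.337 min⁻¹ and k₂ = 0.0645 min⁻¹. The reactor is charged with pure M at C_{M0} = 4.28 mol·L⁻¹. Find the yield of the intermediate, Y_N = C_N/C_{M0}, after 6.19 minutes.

0.676

For first-order series with pure M initially, C_N(t) = k₁C_{M0}/(k₂−k₁)·(e^(−k₁t) − e^(−k₂t)).
e^(−k₁t) = e^(−0.337×6.19) = e^(−2.086) = 0.1242; e^(−k₂t) = e^(−0.3993) = 0.6708.
C_N = 0.337×4.28/(0.0645−0.337) × (0.1242−0.6708) = (-5.293)×(-0.5466) = 2.893 mol·L⁻¹.
Y_N = C_N/C_{M0} = 2.893/4.28 = 0.676.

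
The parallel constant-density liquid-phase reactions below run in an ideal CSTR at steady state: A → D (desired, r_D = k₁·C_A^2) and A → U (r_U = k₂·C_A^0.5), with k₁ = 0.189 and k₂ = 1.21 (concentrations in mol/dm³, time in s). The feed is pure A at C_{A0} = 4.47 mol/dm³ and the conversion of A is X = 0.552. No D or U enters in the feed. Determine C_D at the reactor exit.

Exit C_A = C_{A0}(1−X) = 4.47×0.448 = 2.003 mol/dm³.
A CSTR operates uniformly at the exit composition, giving r_D = 0.7579 and r_U = 1.712 (each k·C_A^n at C_A = 2.003).
Fraction of consumed A going to D: r_D/(r_D+r_U) = 0.3068.
C_D = 0.3068·C_{A0}·X = 0.3068×4.47×0.552 = 0.757 mol/dm³.

0.757 mol/dm³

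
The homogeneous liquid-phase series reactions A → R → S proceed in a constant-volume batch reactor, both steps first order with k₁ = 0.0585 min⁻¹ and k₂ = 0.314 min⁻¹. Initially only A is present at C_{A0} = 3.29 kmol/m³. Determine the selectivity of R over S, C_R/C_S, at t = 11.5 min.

Solving the coupled first-order balances gives C_R(t) = [k₁/(k₂−k₁)]·C_{A0}·(e^(−k₁t) − e^(−k₂t)).
e^(−k₁t) = e^(−0.0585×11.5) = e^(−0.6728) = 0.5103; e^(−k₂t) = e^(−3.611) = 0.02702.
C_R = 0.0585×3.29/(0.314−0.0585) × (0.5103−0.02702) = 0.7533×0.4833 = 0.3640 kmol/m³.
C_A = C_{A0}e^(−k₁t) = 1.679 kmol/m³, so C_S = C_{A0}−C_A−C_R = 1.247 kmol/m³; C_R/C_S = 0.292.

0.292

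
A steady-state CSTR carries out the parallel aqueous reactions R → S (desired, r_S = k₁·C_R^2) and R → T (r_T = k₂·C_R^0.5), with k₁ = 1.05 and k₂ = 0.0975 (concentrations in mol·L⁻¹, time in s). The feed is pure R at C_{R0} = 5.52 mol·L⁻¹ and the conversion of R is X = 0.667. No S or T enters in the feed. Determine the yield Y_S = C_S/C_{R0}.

Exit C_R = C_{R0}(1−X) = 5.52×0.333 = 1.838 mol·L⁻¹.
A CSTR operates uniformly at the exit composition, giving r_S = 3.548 and r_T = 0.1322 (each k·C_R^n at C_R = 1.838).
Fraction of consumed R going to S: r_S/(r_S+r_T) = 0.9641.
C_S = 0.9641·C_{R0}·X = 0.9641×5.52×0.667 = 3.55 mol·L⁻¹; Y_S = C_S/C_{R0} = 0.643.

0.643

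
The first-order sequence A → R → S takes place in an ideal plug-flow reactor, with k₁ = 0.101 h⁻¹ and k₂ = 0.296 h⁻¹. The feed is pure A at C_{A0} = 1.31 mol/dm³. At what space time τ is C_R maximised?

For first-order series the maximum of C_R occurs at τ_opt = ln(k₂/k₁)/(k₂−k₁).
= ln(0.296/0.101)/(0.296−0.101) = ln(2.931)/0.1950 = 1.075/0.1950 = 5.51 h.

5.51 h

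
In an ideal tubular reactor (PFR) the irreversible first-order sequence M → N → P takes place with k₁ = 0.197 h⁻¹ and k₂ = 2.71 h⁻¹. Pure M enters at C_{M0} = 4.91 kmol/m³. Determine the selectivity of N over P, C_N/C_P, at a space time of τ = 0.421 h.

For first-order series with pure M initially, C_N(τ) = k₁C_{M0}/(k₂−k₁)·(e^(−k₁τ) − e^(−k₂τ)).
e^(−k₁τ) = e^(−0.197×0.421) = e^(−0.08294) = 0.9204; e^(−k₂τ) = e^(−1.141) = 0.3195.
C_N = 0.197×4.91/(2.71−0.197) × (0.9204−0.3195) = 0.3849×0.6009 = 0.2313 kmol/m³.
C_M = C_{M0}e^(−k₁τ) = 4.519 kmol/m³, so C_P = C_{M0}−C_M−C_N = 0.1595 kmol/m³; C_N/C_P = 1.45.

1.45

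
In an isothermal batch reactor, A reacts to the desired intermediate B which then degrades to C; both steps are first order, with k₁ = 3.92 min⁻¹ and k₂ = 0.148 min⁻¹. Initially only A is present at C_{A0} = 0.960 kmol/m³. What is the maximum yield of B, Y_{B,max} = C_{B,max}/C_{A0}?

At the optimum, C_{B,max}/C_{A0} = (k₁/k₂)^[k₂/(k₂−k₁)].
= (3.92/0.148)^(0.148/(0.148−3.92)) = (26.49)^(-0.03924) = 0.8794.

0.879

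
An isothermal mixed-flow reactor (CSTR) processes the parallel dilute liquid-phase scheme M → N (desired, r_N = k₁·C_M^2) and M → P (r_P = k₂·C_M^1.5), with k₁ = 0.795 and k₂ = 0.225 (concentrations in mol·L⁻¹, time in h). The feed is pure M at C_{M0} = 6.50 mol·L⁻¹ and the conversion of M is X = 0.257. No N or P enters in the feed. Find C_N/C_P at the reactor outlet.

Exit C_M = C_{M0}(1−X) = 6.50×0.743 = 4.830 mol·L⁻¹.
Rates in a CSTR are evaluated at the outlet concentration: r_N = 0.795×4.830^2 = 18.54, r_P = 0.225×4.830^1.5 = 2.388.
Overall selectivity = C_N/C_P = r_Nτ/(r_Pτ) = r_N/r_P = 7.76.

7.76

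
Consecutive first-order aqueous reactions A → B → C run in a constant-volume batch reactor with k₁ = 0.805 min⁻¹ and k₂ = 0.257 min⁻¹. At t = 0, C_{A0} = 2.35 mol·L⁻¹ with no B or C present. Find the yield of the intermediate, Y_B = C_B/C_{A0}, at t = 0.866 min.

Solving the coupled first-order balances gives C_B(t) = [k₁/(k₂−k₁)]·C_{A0}·(e^(−k₁t) − e^(−k₂t)).
e^(−k₁t) = e^(−0.805×0.866) = e^(−0.6971) = 0.4980; e^(−k₂t) = e^(−0.2226) = 0.8005.
C_B = 0.805×2.35/(0.257−0.805) × (0.4980−0.8005) = (-3.452)×(-0.3025) = 1.044 mol·L⁻¹.
Y_B = C_B/C_{A0} = 1.044/2.35 = 0.444.

0.444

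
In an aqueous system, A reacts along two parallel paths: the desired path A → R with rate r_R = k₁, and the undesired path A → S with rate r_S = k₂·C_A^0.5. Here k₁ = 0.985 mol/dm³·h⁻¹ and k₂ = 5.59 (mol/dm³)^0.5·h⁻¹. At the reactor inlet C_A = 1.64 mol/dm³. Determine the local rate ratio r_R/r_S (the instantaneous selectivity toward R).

S_{R/S} = r_R/r_S = (k₁)/(k₂·C_A^0.5) = (k₁/k₂)·C_A^-0.5.
= (0.985) / (5.59×1.640^0.5) = 0.9850/7.159 = 0.138.

0.138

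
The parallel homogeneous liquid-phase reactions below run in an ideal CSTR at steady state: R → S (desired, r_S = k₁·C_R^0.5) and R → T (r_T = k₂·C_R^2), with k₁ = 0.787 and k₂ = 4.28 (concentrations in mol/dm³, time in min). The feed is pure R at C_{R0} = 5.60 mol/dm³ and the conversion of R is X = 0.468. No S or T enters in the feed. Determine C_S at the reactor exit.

0.0905 mol/dm³

Exit C_R = C_{R0}(1−X) = 5.60×0.532 = 2.979 mol/dm³.
Rates in a CSTR are evaluated at the outlet concentration: r_S = 0.787×2.979^0.5 = 1.358, r_T = 4.28×2.979^2 = 37.99.
Fraction of consumed R going to S: r_S/(r_S+r_T) = 0.03452.
C_S = 0.03452·C_{R0}·X = 0.03452×5.60×0.468 = 0.0905 mol/dm³.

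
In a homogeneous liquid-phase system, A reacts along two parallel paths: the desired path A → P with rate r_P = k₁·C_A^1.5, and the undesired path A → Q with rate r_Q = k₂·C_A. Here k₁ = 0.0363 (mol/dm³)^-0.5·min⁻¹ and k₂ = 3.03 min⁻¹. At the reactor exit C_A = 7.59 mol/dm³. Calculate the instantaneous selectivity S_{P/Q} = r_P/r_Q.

S_{P/Q} = r_P/r_Q = (k₁·C_A^1.5)/(k₂·C_A) = (k₁/k₂)·C_A^0.5.
= (0.0363×7.590^1.5) / (3.03×7.590) = 0.7590/23.00 = 0.0330.

0.0330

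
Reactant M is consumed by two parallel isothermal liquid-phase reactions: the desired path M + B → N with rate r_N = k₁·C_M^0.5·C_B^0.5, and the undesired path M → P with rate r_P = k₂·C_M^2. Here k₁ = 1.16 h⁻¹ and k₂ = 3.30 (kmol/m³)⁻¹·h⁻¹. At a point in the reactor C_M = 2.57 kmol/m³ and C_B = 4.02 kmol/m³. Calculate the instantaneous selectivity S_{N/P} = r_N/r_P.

0.171

S_{N/P} = r_N/r_P = (k₁·C_M^0.5·C_B^0.5)/(k₂·C_M^2) = (k₁/k₂)·C_M^-1.5·C_B^0.5.
= (1.16×2.570^0.5×4.020^0.5) / (3.30×2.570^2) = 3.729/21.80 = 0.171.
The undesired path is higher order in M, so low C_M (CSTR or dilute feed) favours N.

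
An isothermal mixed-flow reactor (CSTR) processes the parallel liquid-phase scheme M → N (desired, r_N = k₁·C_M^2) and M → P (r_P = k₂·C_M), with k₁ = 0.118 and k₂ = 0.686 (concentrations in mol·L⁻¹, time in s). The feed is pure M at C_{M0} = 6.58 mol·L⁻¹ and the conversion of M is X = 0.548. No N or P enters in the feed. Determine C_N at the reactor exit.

1.22 mol·L⁻¹

Exit C_M = C_{M0}(1−X) = 6.58×0.452 = 2.974 mol·L⁻¹.
A CSTR operates uniformly at the exit composition, giving r_N = 1.044 and r_P = 2.040 (each k·C_M^n at C_M = 2.974).
Fraction of consumed M going to N: r_N/(r_N+r_P) = 0.3384.
C_N = 0.3384·C_{M0}·X = 0.3384×6.58×0.548 = 1.22 mol·L⁻¹.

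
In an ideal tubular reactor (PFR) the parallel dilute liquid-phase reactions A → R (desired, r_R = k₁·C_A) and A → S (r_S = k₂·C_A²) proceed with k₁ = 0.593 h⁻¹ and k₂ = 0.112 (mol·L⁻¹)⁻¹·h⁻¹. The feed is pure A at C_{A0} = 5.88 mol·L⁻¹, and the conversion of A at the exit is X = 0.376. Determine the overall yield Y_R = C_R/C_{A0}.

C_A = C_{A0}(1−X) = 3.669 mol·L⁻¹.
Along a PFR/batch, dC_R/dC_A = −r_R/(r_R+r_S) = −k₁/(k₁+k₂·C_A).
Integrating from C_{A0} to C_A: C_R = (0.593/0.112)·ln[(0.593+0.112·5.88)/(0.593+0.112·3.67)] = 5.295·ln(1.252/1.004) = 1.167 mol·L⁻¹.
Y_R = C_R/C_{A0} = 1.167/5.88 = 0.199.

0.199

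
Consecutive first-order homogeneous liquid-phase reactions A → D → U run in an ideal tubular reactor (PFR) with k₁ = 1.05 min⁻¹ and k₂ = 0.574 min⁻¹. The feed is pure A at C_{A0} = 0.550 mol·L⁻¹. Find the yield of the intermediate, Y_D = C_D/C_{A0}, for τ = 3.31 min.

For first-order series with pure A initially, C_D(τ) = k₁C_{A0}/(k₂−k₁)·(e^(−k₁τ) − e^(−k₂τ)).
e^(−k₁τ) = e^(−1.05×3.31) = e^(−3.476) = 0.03095; e^(−k₂τ) = e^(−1.900) = 0.1496.
C_D = 1.05×0.550/(0.574−1.05) × (0.03095−0.1496) = (-1.213)×(-0.1186) = 0.1439 mol·L⁻¹.
Y_D = C_D/C_{A0} = 0.1439/0.550 = 0.262.

0.262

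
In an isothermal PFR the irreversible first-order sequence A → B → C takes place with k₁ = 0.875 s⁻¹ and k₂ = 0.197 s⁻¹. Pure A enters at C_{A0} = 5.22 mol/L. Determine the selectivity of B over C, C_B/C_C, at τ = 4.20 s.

1.20

For first-order series with pure A initially, C_B(τ) = k₁C_{A0}/(k₂−k₁)·(e^(−k₁τ) − e^(−k₂τ)).
e^(−k₁τ) = e^(−0.875×4.20) = e^(−3.675) = 0.02535; e^(−k₂τ) = e^(−0.8274) = 0.4372.
C_B = 0.875×5.22/(0.197−0.875) × (0.02535−0.4372) = (-6.737)×(-0.4118) = 2.774 mol/L.
C_A = C_{A0}e^(−k₁τ) = 0.1323 mol/L, so C_C = C_{A0}−C_A−C_B = 2.313 mol/L; C_B/C_C = 1.20.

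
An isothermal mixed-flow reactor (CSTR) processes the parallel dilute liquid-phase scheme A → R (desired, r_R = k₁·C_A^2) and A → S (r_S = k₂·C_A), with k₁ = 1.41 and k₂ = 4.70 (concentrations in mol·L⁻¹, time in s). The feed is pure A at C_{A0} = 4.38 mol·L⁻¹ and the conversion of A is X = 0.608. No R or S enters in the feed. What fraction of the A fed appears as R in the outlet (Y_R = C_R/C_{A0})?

Exit C_A = C_{A0}(1−X) = 4.38×0.392 = 1.717 mol·L⁻¹.
Rates in a CSTR are evaluated at the outlet concentration: r_R = 1.41×1.717^2 = 4.157, r_S = 4.70×1.717 = 8.070.
Fraction of consumed A going to R: r_R/(r_R+r_S) = 0.3400.
C_R = 0.3400·C_{A0}·X = 0.3400×4.38×0.608 = 0.905 mol·L⁻¹; Y_R = C_R/C_{A0} = 0.207.

0.207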